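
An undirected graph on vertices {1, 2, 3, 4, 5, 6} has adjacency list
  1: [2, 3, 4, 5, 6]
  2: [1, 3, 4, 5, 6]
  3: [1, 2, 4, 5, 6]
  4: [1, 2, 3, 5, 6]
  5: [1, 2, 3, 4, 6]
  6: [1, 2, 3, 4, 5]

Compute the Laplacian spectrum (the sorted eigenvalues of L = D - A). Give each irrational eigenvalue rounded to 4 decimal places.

[0, 6, 6, 6, 6, 6]

Reading degrees in the order [1, 2, 3, 4, 5, 6] gives [5, 5, 5, 5, 5, 5]; set D = diag(5, 5, 5, 5, 5, 5) and form L = D - A. Diagonalising L (or applying a numerical eigensolver to the 6x6 matrix) gives the spectrum above. There is one zero in the spectrum, matching the 1 component.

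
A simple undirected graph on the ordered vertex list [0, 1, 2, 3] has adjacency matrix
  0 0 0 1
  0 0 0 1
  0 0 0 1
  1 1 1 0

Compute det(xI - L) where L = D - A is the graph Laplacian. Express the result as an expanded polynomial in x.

With the vertex order [0, 1, 2, 3], the degrees are [1, 1, 1, 3], giving D = diag(1, 1, 1, 3) and L = D - A. Computing det(xI - L) by cofactor expansion (or equivalently via sum-over-permutations) gives x^4 - 6x^3 + 9x^2 - 4x. The constant term is 0 because L is singular (the all-ones vector lies in its kernel).

x^4 - 6x^3 + 9x^2 - 4x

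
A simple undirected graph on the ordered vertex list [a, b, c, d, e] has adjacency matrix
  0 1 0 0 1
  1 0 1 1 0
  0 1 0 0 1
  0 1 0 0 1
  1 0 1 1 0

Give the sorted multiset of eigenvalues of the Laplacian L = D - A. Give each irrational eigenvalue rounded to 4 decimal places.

Reading degrees in the order [a, b, c, d, e] gives [2, 3, 2, 2, 3]; set D = diag(2, 3, 2, 2, 3) and form L = D - A. Diagonalising L (or applying a numerical eigensolver to the 5x5 matrix) gives the spectrum above. By the matrix-tree theorem the graph has (1/5) * product of the nonzero eigenvalues = 12 spanning trees. There is one zero in the spectrum, matching the 1 component.

[0, 2, 2, 3, 5]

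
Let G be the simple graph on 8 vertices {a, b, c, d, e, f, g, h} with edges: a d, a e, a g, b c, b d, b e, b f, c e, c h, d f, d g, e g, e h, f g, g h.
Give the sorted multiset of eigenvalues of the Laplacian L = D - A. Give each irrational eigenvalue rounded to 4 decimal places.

[0, 1.7767, 2.5226, 3.3669, 4.7786, 5, 5.7811, 6.7740]

With the vertex order [a, b, c, d, e, f, g, h], the degrees are [3, 4, 3, 4, 5, 3, 5, 3], giving D = diag(3, 4, 3, 4, 5, 3, 5, 3) and L = D - A. Since every row of L sums to 0, the all-ones vector is in the kernel and 0 is an eigenvalue.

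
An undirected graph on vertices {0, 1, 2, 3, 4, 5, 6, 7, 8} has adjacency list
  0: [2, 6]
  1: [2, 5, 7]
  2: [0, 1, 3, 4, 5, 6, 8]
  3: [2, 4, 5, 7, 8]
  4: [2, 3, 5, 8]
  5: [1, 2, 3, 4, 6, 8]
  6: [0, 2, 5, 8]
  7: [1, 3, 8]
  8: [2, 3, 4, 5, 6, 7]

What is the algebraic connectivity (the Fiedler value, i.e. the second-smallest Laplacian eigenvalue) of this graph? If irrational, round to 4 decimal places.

Reading degrees in the order [0, 1, 2, 3, 4, 5, 6, 7, 8] gives [2, 3, 7, 5, 4, 6, 4, 3, 6]; set D = diag(2, 3, 7, 5, 4, 6, 4, 3, 6) and form L = D - A. The smallest Laplacian eigenvalue is always 0. The next one, lambda_2 = 1.5691, measures how hard the graph is to disconnect: larger values mean better connectivity. The eigenvalues sum to 40, which equals trace(L) = 2|E|.

1.5691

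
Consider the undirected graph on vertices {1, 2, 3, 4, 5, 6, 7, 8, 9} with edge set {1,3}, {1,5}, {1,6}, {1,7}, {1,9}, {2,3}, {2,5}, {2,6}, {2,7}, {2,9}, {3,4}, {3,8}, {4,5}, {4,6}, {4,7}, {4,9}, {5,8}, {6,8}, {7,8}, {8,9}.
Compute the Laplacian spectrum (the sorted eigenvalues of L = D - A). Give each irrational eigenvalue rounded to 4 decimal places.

[0, 4, 4, 4, 4, 5, 5, 5, 9]

With the vertex order [1, 2, 3, 4, 5, 6, 7, 8, 9], the degrees are [5, 5, 4, 5, 4, 4, 4, 5, 4], giving D = diag(5, 5, 4, 5, 4, 4, 4, 5, 4) and L = D - A. L is symmetric positive semidefinite, so every eigenvalue is real and nonnegative. By the matrix-tree theorem the graph has (1/9) * product of the nonzero eigenvalues = 32000 spanning trees.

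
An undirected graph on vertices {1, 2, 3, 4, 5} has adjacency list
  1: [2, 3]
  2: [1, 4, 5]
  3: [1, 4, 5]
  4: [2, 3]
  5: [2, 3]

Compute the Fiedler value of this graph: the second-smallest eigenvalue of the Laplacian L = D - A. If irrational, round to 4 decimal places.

2

Reading degrees in the order [1, 2, 3, 4, 5] gives [2, 3, 3, 2, 2]; set D = diag(2, 3, 3, 2, 2) and form L = D - A. Computing the eigenvalues of L and sorting gives [0, 2, 2, 3, 5]. The Fiedler value lambda_2 = 2 is strictly positive, so the graph is connected. The eigenvalues sum to 12, which equals trace(L) = 2|E|.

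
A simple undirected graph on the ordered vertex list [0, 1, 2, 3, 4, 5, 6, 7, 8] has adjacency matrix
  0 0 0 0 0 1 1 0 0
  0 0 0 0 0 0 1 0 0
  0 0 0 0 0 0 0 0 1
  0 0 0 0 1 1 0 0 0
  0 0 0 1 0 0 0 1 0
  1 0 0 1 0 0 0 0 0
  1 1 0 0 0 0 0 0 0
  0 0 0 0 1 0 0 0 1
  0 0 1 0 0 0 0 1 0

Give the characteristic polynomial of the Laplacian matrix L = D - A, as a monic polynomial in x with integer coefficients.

With the vertex order [0, 1, 2, 3, 4, 5, 6, 7, 8], the degrees are [2, 1, 1, 2, 2, 2, 2, 2, 2], giving D = diag(2, 1, 1, 2, 2, 2, 2, 2, 2) and L = D - A. Computing det(xI - L) by cofactor expansion (or equivalently via sum-over-permutations) gives x^9 - 16x^8 + 105x^7 - 364x^6 + 715x^5 - 792x^4 + 462x^3 - 120x^2 + 9x. Since p(0) = det(-L) = 0, x divides p(x). By the matrix-tree theorem the graph has (1/9) * product of the nonzero eigenvalues = 1 spanning tree.

x^9 - 16x^8 + 105x^7 - 364x^6 + 715x^5 - 792x^4 + 462x^3 - 120x^2 + 9x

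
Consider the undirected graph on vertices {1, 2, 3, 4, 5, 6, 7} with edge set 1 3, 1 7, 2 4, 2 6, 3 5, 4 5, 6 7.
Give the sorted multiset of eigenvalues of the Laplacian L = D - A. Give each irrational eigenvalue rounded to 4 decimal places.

Each diagonal entry of L is the vertex degree and each off-diagonal entry is -1 where an edge is present, 0 otherwise; in the order [1, 2, 3, 4, 5, 6, 7] the diagonal is [2, 2, 2, 2, 2, 2, 2]. Since every row of L sums to 0, the all-ones vector is in the kernel and 0 is an eigenvalue. The eigenvalues sum to 14, which equals trace(L) = 2|E|. The largest eigenvalue, 3.8019, is at most the vertex count 7.

[0, 0.7530, 0.7530, 2.4450, 2.4450, 3.8019, 3.8019]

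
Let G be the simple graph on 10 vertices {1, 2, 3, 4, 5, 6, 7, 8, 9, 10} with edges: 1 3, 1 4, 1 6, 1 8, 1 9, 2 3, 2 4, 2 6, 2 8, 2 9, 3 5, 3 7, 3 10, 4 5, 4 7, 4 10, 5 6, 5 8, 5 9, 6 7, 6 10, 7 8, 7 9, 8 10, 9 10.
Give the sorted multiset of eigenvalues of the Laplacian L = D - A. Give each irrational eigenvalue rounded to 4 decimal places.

Reading degrees in the order [1, 2, 3, 4, 5, 6, 7, 8, 9, 10] gives [5, 5, 5, 5, 5, 5, 5, 5, 5, 5]; set D = diag(5, 5, 5, 5, 5, 5, 5, 5, 5, 5) and form L = D - A. L is symmetric positive semidefinite, so every eigenvalue is real and nonnegative. The eigenvalues sum to 50, which equals trace(L) = 2|E|. There is one zero in the spectrum, matching the 1 component.

[0, 5, 5, 5, 5, 5, 5, 5, 5, 10]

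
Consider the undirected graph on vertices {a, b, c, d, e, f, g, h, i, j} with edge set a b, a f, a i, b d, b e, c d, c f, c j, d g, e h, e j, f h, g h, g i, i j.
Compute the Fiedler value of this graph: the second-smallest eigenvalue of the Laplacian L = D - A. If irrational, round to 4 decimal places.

Reading degrees in the order [a, b, c, d, e, f, g, h, i, j] gives [3, 3, 3, 3, 3, 3, 3, 3, 3, 3]; set D = diag(3, 3, 3, 3, 3, 3, 3, 3, 3, 3) and form L = D - A. The sorted Laplacian eigenvalues are [0, 2, 2, 2, 2, 2, 5, 5, 5, 5]; the algebraic connectivity is the second entry, 2. The eigenvalues sum to 30, which equals trace(L) = 2|E|.

2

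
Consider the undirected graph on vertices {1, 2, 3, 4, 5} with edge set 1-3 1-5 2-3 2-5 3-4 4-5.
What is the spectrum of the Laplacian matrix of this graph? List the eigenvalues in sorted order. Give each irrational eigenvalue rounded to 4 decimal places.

Reading degrees in the order [1, 2, 3, 4, 5] gives [2, 2, 3, 2, 3]; set D = diag(2, 2, 3, 2, 3) and form L = D - A. The multiplicity of 0 as a Laplacian eigenvalue equals the number of connected components. The single zero eigenvalue shows the graph is connected. The eigenvalues sum to 12, which equals trace(L) = 2|E|.

[0, 2, 2, 3, 5]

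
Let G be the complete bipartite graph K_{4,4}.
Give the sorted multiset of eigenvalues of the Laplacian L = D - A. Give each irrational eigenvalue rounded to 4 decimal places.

The graph has 8 vertices and degree multiset [4, 4, 4, 4, 4, 4, 4, 4]; D is the diagonal matrix of degrees and L = D - A. L is symmetric positive semidefinite, so every eigenvalue is real and nonnegative. There is one zero in the spectrum, matching the 1 component. The eigenvalues sum to 32, which equals trace(L) = 2|E|.

[0, 4, 4, 4, 4, 4, 4, 8]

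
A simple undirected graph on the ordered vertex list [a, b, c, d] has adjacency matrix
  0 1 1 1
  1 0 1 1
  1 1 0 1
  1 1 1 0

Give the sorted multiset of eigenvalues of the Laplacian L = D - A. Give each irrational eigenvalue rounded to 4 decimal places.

[0, 4, 4, 4]

Reading degrees in the order [a, b, c, d] gives [3, 3, 3, 3]; set D = diag(3, 3, 3, 3) and form L = D - A. L is symmetric positive semidefinite, so every eigenvalue is real and nonnegative. By the matrix-tree theorem the graph has (1/4) * product of the nonzero eigenvalues = 16 spanning trees. The eigenvalues sum to 12, which equals trace(L) = 2|E|.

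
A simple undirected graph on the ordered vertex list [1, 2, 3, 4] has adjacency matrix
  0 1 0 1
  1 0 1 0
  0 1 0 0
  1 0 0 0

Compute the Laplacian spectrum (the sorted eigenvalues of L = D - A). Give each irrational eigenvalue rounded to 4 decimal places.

[0, 0.5858, 2, 3.4142]

Reading degrees in the order [1, 2, 3, 4] gives [2, 2, 1, 1]; set D = diag(2, 2, 1, 1) and form L = D - A. Diagonalising L (or applying a numerical eigensolver to the 4x4 matrix) gives the spectrum above. The largest eigenvalue, 3.4142, is at most the vertex count 4.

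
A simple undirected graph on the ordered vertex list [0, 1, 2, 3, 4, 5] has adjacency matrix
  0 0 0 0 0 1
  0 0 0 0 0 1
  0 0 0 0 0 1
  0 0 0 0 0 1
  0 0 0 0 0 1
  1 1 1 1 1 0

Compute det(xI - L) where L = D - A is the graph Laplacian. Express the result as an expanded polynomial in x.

x^6 - 10x^5 + 30x^4 - 40x^3 + 25x^2 - 6x

Each diagonal entry of L is the vertex degree and each off-diagonal entry is -1 where an edge is present, 0 otherwise; in the order [0, 1, 2, 3, 4, 5] the diagonal is [1, 1, 1, 1, 1, 5]. L has integer entries, so p(x) = det(xI - L) has integer coefficients. Expanding the determinant yields x^6 - 10x^5 + 30x^4 - 40x^3 + 25x^2 - 6x. The coefficient of x^5 equals -trace(L) = -10, matching the sum of degrees.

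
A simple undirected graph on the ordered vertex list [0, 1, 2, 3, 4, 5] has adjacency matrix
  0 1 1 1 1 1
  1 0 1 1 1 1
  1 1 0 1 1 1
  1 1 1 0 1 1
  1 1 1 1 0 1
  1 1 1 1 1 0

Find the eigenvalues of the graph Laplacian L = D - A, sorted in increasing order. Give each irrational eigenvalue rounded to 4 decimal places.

Reading degrees in the order [0, 1, 2, 3, 4, 5] gives [5, 5, 5, 5, 5, 5]; set D = diag(5, 5, 5, 5, 5, 5) and form L = D - A. Since every row of L sums to 0, the all-ones vector is in the kernel and 0 is an eigenvalue. The largest eigenvalue, 6, is at most the vertex count 6.

[0, 6, 6, 6, 6, 6]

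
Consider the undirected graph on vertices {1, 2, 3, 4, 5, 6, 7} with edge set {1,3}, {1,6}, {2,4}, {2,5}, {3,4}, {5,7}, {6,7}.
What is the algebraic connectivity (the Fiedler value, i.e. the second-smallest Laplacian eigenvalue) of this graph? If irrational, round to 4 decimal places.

Reading degrees in the order [1, 2, 3, 4, 5, 6, 7] gives [2, 2, 2, 2, 2, 2, 2]; set D = diag(2, 2, 2, 2, 2, 2, 2) and form L = D - A. The smallest Laplacian eigenvalue is always 0. The next one, lambda_2 = 0.7530, measures how hard the graph is to disconnect: larger values mean better connectivity. The largest eigenvalue, 3.8019, is at most the vertex count 7.

0.7530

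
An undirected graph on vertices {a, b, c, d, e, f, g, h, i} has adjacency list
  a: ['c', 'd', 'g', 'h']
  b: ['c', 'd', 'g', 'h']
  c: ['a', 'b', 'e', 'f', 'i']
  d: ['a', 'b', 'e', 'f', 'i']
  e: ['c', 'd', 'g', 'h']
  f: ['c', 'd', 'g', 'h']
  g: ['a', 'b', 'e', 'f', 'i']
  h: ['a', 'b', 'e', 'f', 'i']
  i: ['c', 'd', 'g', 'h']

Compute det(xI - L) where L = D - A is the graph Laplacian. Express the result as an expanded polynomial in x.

x^9 - 40x^8 + 690x^7 - 6720x^6 + 40485x^5 - 154704x^4 + 366560x^3 - 492800x^2 + 288000x

Each diagonal entry of L is the vertex degree and each off-diagonal entry is -1 where an edge is present, 0 otherwise; in the order [a, b, c, d, e, f, g, h, i] the diagonal is [4, 4, 5, 5, 4, 4, 5, 5, 4]. The eigenvalues of L are [0, 4, 4, 4, 4, 5, 5, 5, 9]; the characteristic polynomial is the product of (x - lambda_i), which multiplies out to x^9 - 40x^8 + 690x^7 - 6720x^6 + 40485x^5 - 154704x^4 + 366560x^3 - 492800x^2 + 288000x. The constant term is 0 because L is singular (the all-ones vector lies in its kernel). The largest eigenvalue, 9, is at most the vertex count 9.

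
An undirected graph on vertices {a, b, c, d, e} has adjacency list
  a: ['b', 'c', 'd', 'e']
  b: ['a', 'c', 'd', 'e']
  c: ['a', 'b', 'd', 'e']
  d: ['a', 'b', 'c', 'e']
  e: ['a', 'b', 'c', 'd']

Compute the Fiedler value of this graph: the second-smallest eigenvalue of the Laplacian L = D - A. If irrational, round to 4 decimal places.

5

Each diagonal entry of L is the vertex degree and each off-diagonal entry is -1 where an edge is present, 0 otherwise; in the order [a, b, c, d, e] the diagonal is [4, 4, 4, 4, 4]. Computing the eigenvalues of L and sorting gives [0, 5, 5, 5, 5]. The Fiedler value lambda_2 = 5 is strictly positive, so the graph is connected. By the matrix-tree theorem the graph has (1/5) * product of the nonzero eigenvalues = 125 spanning trees.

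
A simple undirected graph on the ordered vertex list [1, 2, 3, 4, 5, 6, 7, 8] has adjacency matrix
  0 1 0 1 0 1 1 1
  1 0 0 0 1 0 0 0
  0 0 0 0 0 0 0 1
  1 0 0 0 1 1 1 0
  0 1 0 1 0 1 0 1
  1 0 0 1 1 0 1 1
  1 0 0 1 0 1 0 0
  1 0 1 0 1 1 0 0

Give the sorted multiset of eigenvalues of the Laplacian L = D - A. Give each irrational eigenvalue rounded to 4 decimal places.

[0, 0.8268, 1.8728, 3.2239, 4.2681, 5, 6.1119, 6.6965]

Reading degrees in the order [1, 2, 3, 4, 5, 6, 7, 8] gives [5, 2, 1, 4, 4, 5, 3, 4]; set D = diag(5, 2, 1, 4, 4, 5, 3, 4) and form L = D - A. The multiplicity of 0 as a Laplacian eigenvalue equals the number of connected components. By the matrix-tree theorem the graph has (1/8) * product of the nonzero eigenvalues = 545 spanning trees.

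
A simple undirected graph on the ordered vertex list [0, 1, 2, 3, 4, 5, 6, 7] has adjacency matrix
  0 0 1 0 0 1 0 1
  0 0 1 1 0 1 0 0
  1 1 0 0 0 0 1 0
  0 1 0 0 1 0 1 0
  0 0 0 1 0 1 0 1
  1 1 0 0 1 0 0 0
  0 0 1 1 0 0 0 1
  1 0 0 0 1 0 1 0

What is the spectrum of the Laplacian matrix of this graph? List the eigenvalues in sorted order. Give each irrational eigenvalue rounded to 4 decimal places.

Reading degrees in the order [0, 1, 2, 3, 4, 5, 6, 7] gives [3, 3, 3, 3, 3, 3, 3, 3]; set D = diag(3, 3, 3, 3, 3, 3, 3, 3) and form L = D - A. The multiplicity of 0 as a Laplacian eigenvalue equals the number of connected components. The single zero eigenvalue shows the graph is connected. There is one zero in the spectrum, matching the 1 component.

[0, 2, 2, 2, 4, 4, 4, 6]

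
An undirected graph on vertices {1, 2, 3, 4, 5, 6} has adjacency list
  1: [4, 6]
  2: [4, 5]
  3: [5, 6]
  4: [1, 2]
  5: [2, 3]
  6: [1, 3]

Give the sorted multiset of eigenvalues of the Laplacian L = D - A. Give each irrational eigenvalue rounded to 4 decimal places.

Each diagonal entry of L is the vertex degree and each off-diagonal entry is -1 where an edge is present, 0 otherwise; in the order [1, 2, 3, 4, 5, 6] the diagonal is [2, 2, 2, 2, 2, 2]. Diagonalising L (or applying a numerical eigensolver to the 6x6 matrix) gives the spectrum above. The single zero eigenvalue shows the graph is connected.

[0, 1, 1, 3, 3, 4]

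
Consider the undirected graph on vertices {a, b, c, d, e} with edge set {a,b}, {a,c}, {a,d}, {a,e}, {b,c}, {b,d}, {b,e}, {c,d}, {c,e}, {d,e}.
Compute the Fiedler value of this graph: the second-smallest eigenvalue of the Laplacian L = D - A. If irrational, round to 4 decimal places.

Reading degrees in the order [a, b, c, d, e] gives [4, 4, 4, 4, 4]; set D = diag(4, 4, 4, 4, 4) and form L = D - A. The smallest Laplacian eigenvalue is always 0. The next one, lambda_2 = 5, measures how hard the graph is to disconnect: larger values mean better connectivity. The largest eigenvalue, 5, is at most the vertex count 5.

5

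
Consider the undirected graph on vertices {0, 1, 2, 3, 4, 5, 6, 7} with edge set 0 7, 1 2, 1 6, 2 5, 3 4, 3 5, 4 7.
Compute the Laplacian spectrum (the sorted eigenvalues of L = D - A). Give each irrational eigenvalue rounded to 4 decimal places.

[0, 0.1522, 0.5858, 1.2346, 2, 2.7654, 3.4142, 3.8478]

Reading degrees in the order [0, 1, 2, 3, 4, 5, 6, 7] gives [1, 2, 2, 2, 2, 2, 1, 2]; set D = diag(1, 2, 2, 2, 2, 2, 1, 2) and form L = D - A. L is symmetric positive semidefinite, so every eigenvalue is real and nonnegative. The eigenvalues sum to 14, which equals trace(L) = 2|E|. By the matrix-tree theorem the graph has (1/8) * product of the nonzero eigenvalues = 1 spanning tree.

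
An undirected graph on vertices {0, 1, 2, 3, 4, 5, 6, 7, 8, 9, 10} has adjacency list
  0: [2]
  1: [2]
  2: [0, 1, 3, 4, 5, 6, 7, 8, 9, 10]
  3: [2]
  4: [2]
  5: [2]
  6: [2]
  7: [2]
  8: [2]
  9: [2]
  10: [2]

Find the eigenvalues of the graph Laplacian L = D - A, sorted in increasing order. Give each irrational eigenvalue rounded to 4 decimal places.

[0, 1, 1, 1, 1, 1, 1, 1, 1, 1, 11]

Reading degrees in the order [0, 1, 2, 3, 4, 5, 6, 7, 8, 9, 10] gives [1, 1, 10, 1, 1, 1, 1, 1, 1, 1, 1]; set D = diag(1, 1, 10, 1, 1, 1, 1, 1, 1, 1, 1) and form L = D - A. Diagonalising L (or applying a numerical eigensolver to the 11x11 matrix) gives the spectrum above. The single zero eigenvalue shows the graph is connected. By the matrix-tree theorem the graph has (1/11) * product of the nonzero eigenvalues = 1 spanning tree.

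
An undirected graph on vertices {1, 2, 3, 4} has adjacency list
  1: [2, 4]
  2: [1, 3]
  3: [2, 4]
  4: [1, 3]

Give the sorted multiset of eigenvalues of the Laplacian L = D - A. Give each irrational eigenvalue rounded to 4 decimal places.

Each diagonal entry of L is the vertex degree and each off-diagonal entry is -1 where an edge is present, 0 otherwise; in the order [1, 2, 3, 4] the diagonal is [2, 2, 2, 2]. L is symmetric positive semidefinite, so every eigenvalue is real and nonnegative. There is one zero in the spectrum, matching the 1 component. The largest eigenvalue, 4, is at most the vertex count 4.

[0, 2, 2, 4]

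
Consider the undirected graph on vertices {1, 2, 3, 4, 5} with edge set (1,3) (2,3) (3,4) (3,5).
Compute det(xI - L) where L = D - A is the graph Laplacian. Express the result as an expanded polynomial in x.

Each diagonal entry of L is the vertex degree and each off-diagonal entry is -1 where an edge is present, 0 otherwise; in the order [1, 2, 3, 4, 5] the diagonal is [1, 1, 4, 1, 1]. Computing det(xI - L) by cofactor expansion (or equivalently via sum-over-permutations) gives x^5 - 8x^4 + 18x^3 - 16x^2 + 5x. The coefficient of x^4 equals -trace(L) = -8, matching the sum of degrees. There is one zero in the spectrum, matching the 1 component.

x^5 - 8x^4 + 18x^3 - 16x^2 + 5x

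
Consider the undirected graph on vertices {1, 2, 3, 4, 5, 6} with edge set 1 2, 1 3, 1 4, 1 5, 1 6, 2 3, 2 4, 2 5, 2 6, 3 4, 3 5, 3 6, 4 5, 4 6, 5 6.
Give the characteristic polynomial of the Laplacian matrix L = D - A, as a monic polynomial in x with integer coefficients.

x^6 - 30x^5 + 360x^4 - 2160x^3 + 6480x^2 - 7776x

Reading degrees in the order [1, 2, 3, 4, 5, 6] gives [5, 5, 5, 5, 5, 5]; set D = diag(5, 5, 5, 5, 5, 5) and form L = D - A. L has integer entries, so p(x) = det(xI - L) has integer coefficients. Expanding the determinant yields x^6 - 30x^5 + 360x^4 - 2160x^3 + 6480x^2 - 7776x. Since p(0) = det(-L) = 0, x divides p(x). The largest eigenvalue, 6, is at most the vertex count 6.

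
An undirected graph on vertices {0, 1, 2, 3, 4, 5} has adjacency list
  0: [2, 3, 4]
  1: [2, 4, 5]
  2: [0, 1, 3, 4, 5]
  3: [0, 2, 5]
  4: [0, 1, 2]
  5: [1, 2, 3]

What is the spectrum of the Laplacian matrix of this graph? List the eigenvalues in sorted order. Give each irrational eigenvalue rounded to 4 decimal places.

[0, 2.3820, 2.3820, 4.6180, 4.6180, 6]

With the vertex order [0, 1, 2, 3, 4, 5], the degrees are [3, 3, 5, 3, 3, 3], giving D = diag(3, 3, 5, 3, 3, 3) and L = D - A. Since every row of L sums to 0, the all-ones vector is in the kernel and 0 is an eigenvalue. The single zero eigenvalue shows the graph is connected. By the matrix-tree theorem the graph has (1/6) * product of the nonzero eigenvalues = 121 spanning trees. There is one zero in the spectrum, matching the 1 component.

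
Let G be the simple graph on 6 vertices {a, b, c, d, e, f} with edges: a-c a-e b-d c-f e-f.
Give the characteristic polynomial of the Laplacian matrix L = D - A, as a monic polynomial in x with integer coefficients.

x^6 - 10x^5 + 36x^4 - 56x^3 + 32x^2

Each diagonal entry of L is the vertex degree and each off-diagonal entry is -1 where an edge is present, 0 otherwise; in the order [a, b, c, d, e, f] the diagonal is [2, 1, 2, 1, 2, 2]. The eigenvalues of L are [0, 0, 2, 2, 2, 4]; the characteristic polynomial is the product of (x - lambda_i), which multiplies out to x^6 - 10x^5 + 36x^4 - 56x^3 + 32x^2. The coefficient of x^5 equals -trace(L) = -10, matching the sum of degrees. There are 2 zeros in the spectrum, matching the 2 components. The largest eigenvalue, 4, is at most the vertex count 6.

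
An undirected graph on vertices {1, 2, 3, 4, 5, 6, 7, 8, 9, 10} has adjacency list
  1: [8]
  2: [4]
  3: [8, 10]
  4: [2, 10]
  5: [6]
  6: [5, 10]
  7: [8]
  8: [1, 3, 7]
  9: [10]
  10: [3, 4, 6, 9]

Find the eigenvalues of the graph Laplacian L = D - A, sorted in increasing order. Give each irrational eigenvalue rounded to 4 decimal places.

With the vertex order [1, 2, 3, 4, 5, 6, 7, 8, 9, 10], the degrees are [1, 1, 2, 2, 1, 2, 1, 3, 1, 4], giving D = diag(1, 1, 2, 2, 1, 2, 1, 3, 1, 4) and L = D - A. L is symmetric positive semidefinite, so every eigenvalue is real and nonnegative. By the matrix-tree theorem the graph has (1/10) * product of the nonzero eigenvalues = 1 spanning tree.

[0, 0.1898, 0.3820, 0.7154, 1, 1.5268, 2.2743, 2.6180, 4.0296, 5.2641]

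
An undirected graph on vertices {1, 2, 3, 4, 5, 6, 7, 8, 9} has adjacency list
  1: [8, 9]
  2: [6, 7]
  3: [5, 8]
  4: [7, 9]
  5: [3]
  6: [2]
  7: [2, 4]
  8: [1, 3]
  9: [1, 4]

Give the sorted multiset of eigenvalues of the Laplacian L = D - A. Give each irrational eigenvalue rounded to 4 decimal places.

With the vertex order [1, 2, 3, 4, 5, 6, 7, 8, 9], the degrees are [2, 2, 2, 2, 1, 1, 2, 2, 2], giving D = diag(2, 2, 2, 2, 1, 1, 2, 2, 2) and L = D - A. Since every row of L sums to 0, the all-ones vector is in the kernel and 0 is an eigenvalue. The single zero eigenvalue shows the graph is connected. The eigenvalues sum to 16, which equals trace(L) = 2|E|.

[0, 0.1206, 0.4679, 1, 1.6527, 2.3473, 3, 3.5321, 3.8794]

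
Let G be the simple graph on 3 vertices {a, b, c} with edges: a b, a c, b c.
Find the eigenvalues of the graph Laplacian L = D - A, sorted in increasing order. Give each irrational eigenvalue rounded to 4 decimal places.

Each diagonal entry of L is the vertex degree and each off-diagonal entry is -1 where an edge is present, 0 otherwise; in the order [a, b, c] the diagonal is [2, 2, 2]. The multiplicity of 0 as a Laplacian eigenvalue equals the number of connected components. The single zero eigenvalue shows the graph is connected. The largest eigenvalue, 3, is at most the vertex count 3.

[0, 3, 3]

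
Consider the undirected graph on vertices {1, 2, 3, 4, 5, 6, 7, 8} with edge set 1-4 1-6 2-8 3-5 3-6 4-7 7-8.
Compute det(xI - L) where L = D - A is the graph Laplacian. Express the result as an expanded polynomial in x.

x^8 - 14x^7 + 78x^6 - 220x^5 + 330x^4 - 252x^3 + 84x^2 - 8x

Reading degrees in the order [1, 2, 3, 4, 5, 6, 7, 8] gives [2, 1, 2, 2, 1, 2, 2, 2]; set D = diag(2, 1, 2, 2, 1, 2, 2, 2) and form L = D - A. L has integer entries, so p(x) = det(xI - L) has integer coefficients. Expanding the determinant yields x^8 - 14x^7 + 78x^6 - 220x^5 + 330x^4 - 252x^3 + 84x^2 - 8x. The constant term is 0 because L is singular (the all-ones vector lies in its kernel). There is one zero in the spectrum, matching the 1 component.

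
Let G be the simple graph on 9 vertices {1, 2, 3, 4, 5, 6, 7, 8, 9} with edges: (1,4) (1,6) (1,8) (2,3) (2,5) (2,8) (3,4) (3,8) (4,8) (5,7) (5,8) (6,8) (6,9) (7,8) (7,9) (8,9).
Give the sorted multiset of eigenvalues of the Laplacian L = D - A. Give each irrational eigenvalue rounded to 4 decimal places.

With the vertex order [1, 2, 3, 4, 5, 6, 7, 8, 9], the degrees are [3, 3, 3, 3, 3, 3, 3, 8, 3], giving D = diag(3, 3, 3, 3, 3, 3, 3, 8, 3) and L = D - A. The multiplicity of 0 as a Laplacian eigenvalue equals the number of connected components. The single zero eigenvalue shows the graph is connected. The eigenvalues sum to 32, which equals trace(L) = 2|E|.

[0, 1.5858, 1.5858, 3, 3, 4.4142, 4.4142, 5, 9]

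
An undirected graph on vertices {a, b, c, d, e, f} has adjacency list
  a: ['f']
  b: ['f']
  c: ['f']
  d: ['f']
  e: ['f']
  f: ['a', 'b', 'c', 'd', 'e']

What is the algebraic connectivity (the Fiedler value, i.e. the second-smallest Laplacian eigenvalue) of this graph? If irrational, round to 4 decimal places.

1

Reading degrees in the order [a, b, c, d, e, f] gives [1, 1, 1, 1, 1, 5]; set D = diag(1, 1, 1, 1, 1, 5) and form L = D - A. The sorted Laplacian eigenvalues are [0, 1, 1, 1, 1, 6]; the algebraic connectivity is the second entry, 1. The eigenvalues sum to 10, which equals trace(L) = 2|E|. The largest eigenvalue, 6, is at most the vertex count 6.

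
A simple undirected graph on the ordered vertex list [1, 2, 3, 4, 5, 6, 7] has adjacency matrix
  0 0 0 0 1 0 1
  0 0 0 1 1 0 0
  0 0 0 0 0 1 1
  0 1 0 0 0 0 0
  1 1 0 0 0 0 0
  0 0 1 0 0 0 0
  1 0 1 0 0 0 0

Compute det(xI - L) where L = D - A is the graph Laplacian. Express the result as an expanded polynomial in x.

With the vertex order [1, 2, 3, 4, 5, 6, 7], the degrees are [2, 2, 2, 1, 2, 1, 2], giving D = diag(2, 2, 2, 1, 2, 1, 2) and L = D - A. L has integer entries, so p(x) = det(xI - L) has integer coefficients. Expanding the determinant yields x^7 - 12x^6 + 55x^5 - 120x^4 + 126x^3 - 56x^2 + 7x. The constant term is 0 because L is singular (the all-ones vector lies in its kernel). By the matrix-tree theorem the graph has (1/7) * product of the nonzero eigenvalues = 1 spanning tree. The eigenvalues sum to 12, which equals trace(L) = 2|E|.

x^7 - 12x^6 + 55x^5 - 120x^4 + 126x^3 - 56x^2 + 7x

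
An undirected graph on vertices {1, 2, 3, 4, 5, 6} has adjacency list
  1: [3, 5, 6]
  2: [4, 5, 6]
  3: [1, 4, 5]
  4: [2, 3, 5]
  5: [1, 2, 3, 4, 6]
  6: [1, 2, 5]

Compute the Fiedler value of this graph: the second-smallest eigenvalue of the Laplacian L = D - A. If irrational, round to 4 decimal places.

2.3820

Each diagonal entry of L is the vertex degree and each off-diagonal entry is -1 where an edge is present, 0 otherwise; in the order [1, 2, 3, 4, 5, 6] the diagonal is [3, 3, 3, 3, 5, 3]. The sorted Laplacian eigenvalues are [0, 2.3820, 2.3820, 4.6180, 4.6180, 6]; the algebraic connectivity is the second entry, 2.3820.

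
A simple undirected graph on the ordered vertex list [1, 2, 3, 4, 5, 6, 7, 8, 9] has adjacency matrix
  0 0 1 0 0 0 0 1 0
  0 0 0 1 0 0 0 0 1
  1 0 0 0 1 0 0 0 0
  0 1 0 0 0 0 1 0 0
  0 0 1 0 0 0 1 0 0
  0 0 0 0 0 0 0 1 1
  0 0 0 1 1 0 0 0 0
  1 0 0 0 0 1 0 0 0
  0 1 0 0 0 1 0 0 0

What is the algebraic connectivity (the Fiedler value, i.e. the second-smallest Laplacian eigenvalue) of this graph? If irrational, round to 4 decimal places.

0.4679

Reading degrees in the order [1, 2, 3, 4, 5, 6, 7, 8, 9] gives [2, 2, 2, 2, 2, 2, 2, 2, 2]; set D = diag(2, 2, 2, 2, 2, 2, 2, 2, 2) and form L = D - A. Computing the eigenvalues of L and sorting gives [0, 0.4679, 0.4679, 1.6527, 1.6527, 3, 3, 3.8794, 3.8794]. The Fiedler value lambda_2 = 0.4679 is strictly positive, so the graph is connected. There is one zero in the spectrum, matching the 1 component. By the matrix-tree theorem the graph has (1/9) * product of the nonzero eigenvalues = 9 spanning trees.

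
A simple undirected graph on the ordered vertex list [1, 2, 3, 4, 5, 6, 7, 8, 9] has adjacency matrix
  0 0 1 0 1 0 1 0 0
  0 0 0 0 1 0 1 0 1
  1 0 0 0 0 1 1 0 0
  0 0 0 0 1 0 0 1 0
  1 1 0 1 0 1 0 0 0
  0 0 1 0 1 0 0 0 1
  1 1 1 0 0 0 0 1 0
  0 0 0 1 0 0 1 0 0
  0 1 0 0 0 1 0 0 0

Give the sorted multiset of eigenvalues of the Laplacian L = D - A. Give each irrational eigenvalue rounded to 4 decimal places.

[0, 0.9465, 1.5333, 2.2726, 2.5906, 3.5956, 3.8371, 5.2713, 5.9531]

With the vertex order [1, 2, 3, 4, 5, 6, 7, 8, 9], the degrees are [3, 3, 3, 2, 4, 3, 4, 2, 2], giving D = diag(3, 3, 3, 2, 4, 3, 4, 2, 2) and L = D - A. Diagonalising L (or applying a numerical eigensolver to the 9x9 matrix) gives the spectrum above.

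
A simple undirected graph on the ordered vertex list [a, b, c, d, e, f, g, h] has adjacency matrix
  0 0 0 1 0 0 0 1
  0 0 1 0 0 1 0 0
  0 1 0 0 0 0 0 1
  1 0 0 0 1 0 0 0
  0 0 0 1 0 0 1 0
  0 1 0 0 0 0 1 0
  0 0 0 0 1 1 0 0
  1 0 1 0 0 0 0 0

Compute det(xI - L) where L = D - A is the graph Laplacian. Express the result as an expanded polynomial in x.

x^8 - 16x^7 + 104x^6 - 352x^5 + 660x^4 - 672x^3 + 336x^2 - 64x

Reading degrees in the order [a, b, c, d, e, f, g, h] gives [2, 2, 2, 2, 2, 2, 2, 2]; set D = diag(2, 2, 2, 2, 2, 2, 2, 2) and form L = D - A. L has integer entries, so p(x) = det(xI - L) has integer coefficients. Expanding the determinant yields x^8 - 16x^7 + 104x^6 - 352x^5 + 660x^4 - 672x^3 + 336x^2 - 64x. The constant term is 0 because L is singular (the all-ones vector lies in its kernel). There is one zero in the spectrum, matching the 1 component.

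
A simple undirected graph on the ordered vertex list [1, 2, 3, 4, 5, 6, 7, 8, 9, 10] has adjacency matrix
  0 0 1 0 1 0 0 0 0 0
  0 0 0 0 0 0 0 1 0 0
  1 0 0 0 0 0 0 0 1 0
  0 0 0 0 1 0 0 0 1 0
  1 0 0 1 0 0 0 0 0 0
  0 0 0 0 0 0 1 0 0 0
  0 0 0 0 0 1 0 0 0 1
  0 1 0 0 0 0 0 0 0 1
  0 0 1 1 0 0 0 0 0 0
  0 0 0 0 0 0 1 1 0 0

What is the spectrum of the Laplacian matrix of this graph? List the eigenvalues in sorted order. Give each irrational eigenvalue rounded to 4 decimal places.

With the vertex order [1, 2, 3, 4, 5, 6, 7, 8, 9, 10], the degrees are [2, 1, 2, 2, 2, 1, 2, 2, 2, 2], giving D = diag(2, 1, 2, 2, 2, 1, 2, 2, 2, 2) and L = D - A. Diagonalising L (or applying a numerical eigensolver to the 10x10 matrix) gives the spectrum above. The 2 zero eigenvalues correspond to the 2 connected components. The largest eigenvalue, 3.6180, is at most the vertex count 10.

[0, 0, 0.3820, 1.3820, 1.3820, 1.3820, 2.6180, 3.6180, 3.6180, 3.6180]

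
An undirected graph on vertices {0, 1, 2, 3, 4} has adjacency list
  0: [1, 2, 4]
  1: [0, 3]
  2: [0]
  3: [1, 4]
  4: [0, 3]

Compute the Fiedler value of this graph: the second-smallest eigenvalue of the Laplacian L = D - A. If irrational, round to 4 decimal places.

Each diagonal entry of L is the vertex degree and each off-diagonal entry is -1 where an edge is present, 0 otherwise; in the order [0, 1, 2, 3, 4] the diagonal is [3, 2, 1, 2, 2]. The sorted Laplacian eigenvalues are [0, 0.8299, 2, 2.6889, 4.4812]; the algebraic connectivity is the second entry, 0.8299. By the matrix-tree theorem the graph has (1/5) * product of the nonzero eigenvalues = 4 spanning trees. The eigenvalues sum to 10, which equals trace(L) = 2|E|.

0.8299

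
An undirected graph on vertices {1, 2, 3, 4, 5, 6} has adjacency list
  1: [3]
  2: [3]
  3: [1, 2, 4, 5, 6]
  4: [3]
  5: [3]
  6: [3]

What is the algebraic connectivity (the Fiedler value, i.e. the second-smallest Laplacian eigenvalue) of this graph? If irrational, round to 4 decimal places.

1

Reading degrees in the order [1, 2, 3, 4, 5, 6] gives [1, 1, 5, 1, 1, 1]; set D = diag(1, 1, 5, 1, 1, 1) and form L = D - A. Computing the eigenvalues of L and sorting gives [0, 1, 1, 1, 1, 6]. The Fiedler value lambda_2 = 1 is strictly positive, so the graph is connected.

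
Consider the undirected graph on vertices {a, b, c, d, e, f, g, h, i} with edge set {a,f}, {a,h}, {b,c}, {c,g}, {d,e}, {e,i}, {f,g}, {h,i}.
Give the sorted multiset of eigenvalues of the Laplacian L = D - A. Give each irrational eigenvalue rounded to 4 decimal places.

Reading degrees in the order [a, b, c, d, e, f, g, h, i] gives [2, 1, 2, 1, 2, 2, 2, 2, 2]; set D = diag(2, 1, 2, 1, 2, 2, 2, 2, 2) and form L = D - A. The multiplicity of 0 as a Laplacian eigenvalue equals the number of connected components. The single zero eigenvalue shows the graph is connected. By the matrix-tree theorem the graph has (1/9) * product of the nonzero eigenvalues = 1 spanning tree.

[0, 0.1206, 0.4679, 1, 1.6527, 2.3473, 3, 3.5321, 3.8794]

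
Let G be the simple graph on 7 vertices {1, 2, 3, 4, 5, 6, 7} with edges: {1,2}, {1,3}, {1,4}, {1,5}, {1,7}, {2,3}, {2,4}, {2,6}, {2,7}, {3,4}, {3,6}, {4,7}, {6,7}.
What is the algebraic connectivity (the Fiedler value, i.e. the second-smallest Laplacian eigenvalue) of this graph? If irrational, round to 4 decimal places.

With the vertex order [1, 2, 3, 4, 5, 6, 7], the degrees are [5, 5, 4, 4, 1, 3, 4], giving D = diag(5, 5, 4, 4, 1, 3, 4) and L = D - A. The smallest Laplacian eigenvalue is always 0. The next one, lambda_2 = 0.9430, measures how hard the graph is to disconnect: larger values mean better connectivity. The eigenvalues sum to 26, which equals trace(L) = 2|E|.

0.9430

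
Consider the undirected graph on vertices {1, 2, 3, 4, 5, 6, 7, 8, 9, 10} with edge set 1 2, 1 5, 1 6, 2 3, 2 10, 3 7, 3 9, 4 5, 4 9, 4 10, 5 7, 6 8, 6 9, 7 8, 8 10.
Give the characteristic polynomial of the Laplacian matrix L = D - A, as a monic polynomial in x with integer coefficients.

x^10 - 30x^9 + 390x^8 - 2880x^7 + 13305x^6 - 39882x^5 + 77640x^4 - 94800x^3 + 66000x^2 - 20000x

Reading degrees in the order [1, 2, 3, 4, 5, 6, 7, 8, 9, 10] gives [3, 3, 3, 3, 3, 3, 3, 3, 3, 3]; set D = diag(3, 3, 3, 3, 3, 3, 3, 3, 3, 3) and form L = D - A. L has integer entries, so p(x) = det(xI - L) has integer coefficients. Expanding the determinant yields x^10 - 30x^9 + 390x^8 - 2880x^7 + 13305x^6 - 39882x^5 + 77640x^4 - 94800x^3 + 66000x^2 - 20000x. Since p(0) = det(-L) = 0, x divides p(x). There is one zero in the spectrum, matching the 1 component.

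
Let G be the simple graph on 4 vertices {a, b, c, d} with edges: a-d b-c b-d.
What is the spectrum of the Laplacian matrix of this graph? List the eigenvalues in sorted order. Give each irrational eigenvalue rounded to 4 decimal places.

[0, 0.5858, 2, 3.4142]

Each diagonal entry of L is the vertex degree and each off-diagonal entry is -1 where an edge is present, 0 otherwise; in the order [a, b, c, d] the diagonal is [1, 2, 1, 2]. Since every row of L sums to 0, the all-ones vector is in the kernel and 0 is an eigenvalue.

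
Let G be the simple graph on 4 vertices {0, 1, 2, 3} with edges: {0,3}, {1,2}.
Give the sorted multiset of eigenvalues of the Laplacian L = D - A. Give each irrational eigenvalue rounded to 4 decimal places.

[0, 0, 2, 2]

Each diagonal entry of L is the vertex degree and each off-diagonal entry is -1 where an edge is present, 0 otherwise; in the order [0, 1, 2, 3] the diagonal is [1, 1, 1, 1]. Diagonalising L (or applying a numerical eigensolver to the 4x4 matrix) gives the spectrum above. The 2 zero eigenvalues correspond to the 2 connected components. The eigenvalues sum to 4, which equals trace(L) = 2|E|.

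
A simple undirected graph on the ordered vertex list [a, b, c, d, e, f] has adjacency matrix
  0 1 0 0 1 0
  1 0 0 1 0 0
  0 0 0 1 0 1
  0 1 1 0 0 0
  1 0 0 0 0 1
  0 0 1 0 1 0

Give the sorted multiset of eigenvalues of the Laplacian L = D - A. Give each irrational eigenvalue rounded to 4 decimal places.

[0, 1, 1, 3, 3, 4]

Reading degrees in the order [a, b, c, d, e, f] gives [2, 2, 2, 2, 2, 2]; set D = diag(2, 2, 2, 2, 2, 2) and form L = D - A. The multiplicity of 0 as a Laplacian eigenvalue equals the number of connected components. The single zero eigenvalue shows the graph is connected. There is one zero in the spectrum, matching the 1 component.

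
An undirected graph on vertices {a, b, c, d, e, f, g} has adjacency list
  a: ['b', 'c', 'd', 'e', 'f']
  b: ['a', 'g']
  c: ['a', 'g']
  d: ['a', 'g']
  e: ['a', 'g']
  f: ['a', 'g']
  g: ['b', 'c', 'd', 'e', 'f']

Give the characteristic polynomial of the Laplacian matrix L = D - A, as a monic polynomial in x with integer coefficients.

Each diagonal entry of L is the vertex degree and each off-diagonal entry is -1 where an edge is present, 0 otherwise; in the order [a, b, c, d, e, f, g] the diagonal is [5, 2, 2, 2, 2, 2, 5]. L has integer entries, so p(x) = det(xI - L) has integer coefficients. Expanding the determinant yields x^7 - 20x^6 + 155x^5 - 600x^4 + 1240x^3 - 1312x^2 + 560x. Since p(0) = det(-L) = 0, x divides p(x). By the matrix-tree theorem the graph has (1/7) * product of the nonzero eigenvalues = 80 spanning trees.

x^7 - 20x^6 + 155x^5 - 600x^4 + 1240x^3 - 1312x^2 + 560x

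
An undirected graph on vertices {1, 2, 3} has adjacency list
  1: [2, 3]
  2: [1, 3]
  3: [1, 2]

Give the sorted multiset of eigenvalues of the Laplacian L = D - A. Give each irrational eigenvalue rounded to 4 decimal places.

[0, 3, 3]

With the vertex order [1, 2, 3], the degrees are [2, 2, 2], giving D = diag(2, 2, 2) and L = D - A. L is symmetric positive semidefinite, so every eigenvalue is real and nonnegative. The eigenvalues sum to 6, which equals trace(L) = 2|E|.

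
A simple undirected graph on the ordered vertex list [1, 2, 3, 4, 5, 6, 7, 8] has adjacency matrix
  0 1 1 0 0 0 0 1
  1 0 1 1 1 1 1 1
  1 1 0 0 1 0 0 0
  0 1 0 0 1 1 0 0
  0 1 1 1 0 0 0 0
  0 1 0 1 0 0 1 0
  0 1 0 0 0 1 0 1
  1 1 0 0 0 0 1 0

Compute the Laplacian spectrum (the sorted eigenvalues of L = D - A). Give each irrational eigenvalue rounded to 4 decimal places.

Each diagonal entry of L is the vertex degree and each off-diagonal entry is -1 where an edge is present, 0 otherwise; in the order [1, 2, 3, 4, 5, 6, 7, 8] the diagonal is [3, 7, 3, 3, 3, 3, 3, 3]. The multiplicity of 0 as a Laplacian eigenvalue equals the number of connected components. The single zero eigenvalue shows the graph is connected. By the matrix-tree theorem the graph has (1/8) * product of the nonzero eigenvalues = 841 spanning trees.

[0, 1.7530, 1.7530, 3.4450, 3.4450, 4.8019, 4.8019, 8]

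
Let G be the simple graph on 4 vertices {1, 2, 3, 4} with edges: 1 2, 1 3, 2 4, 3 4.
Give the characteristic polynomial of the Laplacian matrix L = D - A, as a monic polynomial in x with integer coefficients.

Reading degrees in the order [1, 2, 3, 4] gives [2, 2, 2, 2]; set D = diag(2, 2, 2, 2) and form L = D - A. L has integer entries, so p(x) = det(xI - L) has integer coefficients. Expanding the determinant yields x^4 - 8x^3 + 20x^2 - 16x. Since p(0) = det(-L) = 0, x divides p(x). By the matrix-tree theorem the graph has (1/4) * product of the nonzero eigenvalues = 4 spanning trees. The largest eigenvalue, 4, is at most the vertex count 4.

x^4 - 8x^3 + 20x^2 - 16x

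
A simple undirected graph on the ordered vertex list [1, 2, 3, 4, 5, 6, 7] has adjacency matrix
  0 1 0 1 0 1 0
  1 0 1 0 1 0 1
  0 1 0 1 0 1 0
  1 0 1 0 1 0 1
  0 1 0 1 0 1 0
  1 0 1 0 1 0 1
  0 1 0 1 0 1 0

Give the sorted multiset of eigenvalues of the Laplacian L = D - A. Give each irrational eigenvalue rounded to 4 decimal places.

With the vertex order [1, 2, 3, 4, 5, 6, 7], the degrees are [3, 4, 3, 4, 3, 4, 3], giving D = diag(3, 4, 3, 4, 3, 4, 3) and L = D - A. L is symmetric positive semidefinite, so every eigenvalue is real and nonnegative. The single zero eigenvalue shows the graph is connected. By the matrix-tree theorem the graph has (1/7) * product of the nonzero eigenvalues = 432 spanning trees. The largest eigenvalue, 7, is at most the vertex count 7.

[0, 3, 3, 3, 4, 4, 7]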